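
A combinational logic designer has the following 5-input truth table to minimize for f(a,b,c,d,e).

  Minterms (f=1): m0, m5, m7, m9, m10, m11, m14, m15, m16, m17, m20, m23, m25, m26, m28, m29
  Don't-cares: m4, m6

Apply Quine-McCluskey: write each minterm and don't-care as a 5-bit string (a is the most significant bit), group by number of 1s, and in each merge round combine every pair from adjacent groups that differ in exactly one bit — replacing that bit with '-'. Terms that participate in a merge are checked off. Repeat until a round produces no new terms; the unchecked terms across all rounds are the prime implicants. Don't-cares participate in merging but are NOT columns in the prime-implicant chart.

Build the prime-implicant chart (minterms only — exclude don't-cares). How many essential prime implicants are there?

4

Round 0: 00000✓ 00100✓ 00101✓ 00110✓ 00111✓ 01001✓ 01010✓ 01011✓ 01110✓ 01111✓ 10000✓ 10001✓ 10100✓ 10111✓ 11001✓ 11010✓ 11100✓ 11101✓
Round 1: -0000✓ -0100✓ -0111 -1001 -1010 0-110✓ 0-111✓ 00-00✓ 001-0✓ 001-1✓ 0010-✓ 0011-✓ 01-10✓ 01-11✓ 010-1 0101-✓ 0111-✓ 1-001 1-100 10-00✓ 1000- 11-01 1110-
Round 2: -0-00 0-11- 001-- 01-1-
PIs = {-0-00, -0111, -1001, -1010, 0-11-, 001--, 01-1-, 010-1, 1-001, 1-100, 1000-, 11-01, 1110-}
Coverage chart:
  m0: -0-00 ←essential
  m5: 001-- ←essential
  m7: -0111,0-11-,001--
  m9: -1001,010-1
  m10: -1010,01-1-
  m11: 01-1-,010-1
  m14: 0-11-,01-1-
  m15: 0-11-,01-1-
  m16: -0-00,1000-
  m17: 1-001,1000-
  m20: -0-00,1-100
  m23: -0111 ←essential
  m25: -1001,1-001,11-01
  m26: -1010 ←essential
  m28: 1-100,1110-
  m29: 11-01,1110-
Essential: -0-00, -0111, -1010, 001--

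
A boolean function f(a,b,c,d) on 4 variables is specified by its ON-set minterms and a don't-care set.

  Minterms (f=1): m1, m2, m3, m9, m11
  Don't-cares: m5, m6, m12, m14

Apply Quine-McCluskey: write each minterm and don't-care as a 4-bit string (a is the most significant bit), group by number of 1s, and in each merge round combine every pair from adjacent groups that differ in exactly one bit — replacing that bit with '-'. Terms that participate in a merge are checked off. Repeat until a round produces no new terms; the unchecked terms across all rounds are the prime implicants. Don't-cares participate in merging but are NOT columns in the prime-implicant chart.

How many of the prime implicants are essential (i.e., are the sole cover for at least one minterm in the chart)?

[col 0] 0001*, 0010*, 0011*, 0101*, 0110*, 1001*, 1011*, 1100*, 1110*
[col 1] -001*, -011*, -110, 0-01, 0-10, 00-1*, 001-, 10-1*, 11-0
[col 2] -0-1
Prime implicants: -0-1, -110, 0-01, 0-10, 001-, 11-0
PI chart (minterm → PIs covering it):
  1 | -0-1,0-01
  2 | 0-10,001-
  3 | -0-1,001-
  9 | -0-1  (sole → essential)
  11 | -0-1  (sole → essential)
Essential prime implicants: -0-1

1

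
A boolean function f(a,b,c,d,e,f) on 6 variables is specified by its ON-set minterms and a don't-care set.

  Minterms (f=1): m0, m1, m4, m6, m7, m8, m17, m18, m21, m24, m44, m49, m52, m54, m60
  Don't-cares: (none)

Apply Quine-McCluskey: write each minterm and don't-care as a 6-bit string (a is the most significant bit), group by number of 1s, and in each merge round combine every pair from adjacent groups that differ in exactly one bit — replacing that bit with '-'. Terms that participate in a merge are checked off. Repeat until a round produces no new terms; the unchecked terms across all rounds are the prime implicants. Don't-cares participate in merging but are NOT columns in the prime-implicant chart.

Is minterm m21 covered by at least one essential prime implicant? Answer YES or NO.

Round 0: 000000✓ 000001✓ 000100✓ 000110✓ 000111✓ 001000✓ 010001✓ 010010 010101✓ 011000✓ 101100✓ 110001✓ 110100✓ 110110✓ 111100✓
Round 1: -10001 0-0001 0-1000 00-000 000-00 00000- 0001-0 00011- 010-01 1-1100 11-100 1101-0
PIs = {-10001, 0-0001, 0-1000, 00-000, 000-00, 00000-, 0001-0, 00011-, 010-01, 010010, 1-1100, 11-100, 1101-0}
Coverage chart:
  m0: 00-000,000-00,00000-
  m1: 0-0001,00000-
  m4: 000-00,0001-0
  m6: 0001-0,00011-
  m7: 00011- ←essential
  m8: 0-1000,00-000
  m17: -10001,0-0001,010-01
  m18: 010010 ←essential
  m21: 010-01 ←essential
  m24: 0-1000 ←essential
  m44: 1-1100 ←essential
  m49: -10001 ←essential
  m52: 11-100,1101-0
  m54: 1101-0 ←essential
  m60: 1-1100,11-100
Essential: -10001, 0-1000, 00011-, 010-01, 010010, 1-1100, 1101-0

YES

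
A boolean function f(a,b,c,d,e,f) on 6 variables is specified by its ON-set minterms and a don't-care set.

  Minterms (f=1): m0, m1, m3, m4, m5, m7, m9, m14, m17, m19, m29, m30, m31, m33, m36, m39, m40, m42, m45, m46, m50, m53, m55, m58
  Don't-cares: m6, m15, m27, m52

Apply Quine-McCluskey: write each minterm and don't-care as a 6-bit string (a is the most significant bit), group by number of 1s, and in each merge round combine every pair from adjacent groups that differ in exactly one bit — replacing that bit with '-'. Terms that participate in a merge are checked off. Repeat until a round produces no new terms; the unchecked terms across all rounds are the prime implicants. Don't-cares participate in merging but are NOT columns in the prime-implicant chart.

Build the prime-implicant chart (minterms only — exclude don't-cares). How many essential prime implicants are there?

9

[col 0] 000000*, 000001*, 000011*, 000100*, 000101*, 000110*, 000111*, 001001*, 001110*, 001111*, 010001*, 010011*, 011011*, 011101*, 011110*, 011111*, 100001*, 100100*, 100111*, 101000*, 101010*, 101101, 101110*, 110010*, 110100*, 110101*, 110111*, 111010*
[col 1] -00001, -00100, -00111, -01110, 0-0001*, 0-0011*, 0-1110*, 0-1111*, 00-001, 00-110*, 00-111*, 000-00*, 000-01*, 000-11*, 0000-1*, 00000-*, 0001-0*, 0001-1*, 00010-*, 00011-*, 00111-*, 01-011, 0100-1*, 011-11, 0111-1, 01111-*, 1-0100, 1-0111, 1-1010, 101-10, 1010-0, 11-010, 1101-1, 11010-
[col 2] 0-00-1, 0-111-, 00-11-, 000--1, 000-0-, 0001--
Prime implicants: -00001, -00100, -00111, -01110, 0-00-1, 0-111-, 00-001, 00-11-, 000--1, 000-0-, 0001--, 01-011, 011-11, 0111-1, 1-0100, 1-0111, 1-1010, 101-10, 1010-0, 101101, 11-010, 1101-1, 11010-
PI chart (minterm → PIs covering it):
  0 | 000-0-  (sole → essential)
  1 | -00001,0-00-1,00-001,000--1,000-0-
  3 | 0-00-1,000--1
  4 | -00100,000-0-,0001--
  5 | 000--1,000-0-,0001--
  7 | -00111,00-11-,000--1,0001--
  9 | 00-001  (sole → essential)
  14 | -01110,0-111-,00-11-
  17 | 0-00-1  (sole → essential)
  19 | 0-00-1,01-011
  29 | 0111-1  (sole → essential)
  30 | 0-111-  (sole → essential)
  31 | 0-111-,011-11,0111-1
  33 | -00001  (sole → essential)
  36 | -00100,1-0100
  39 | -00111,1-0111
  40 | 1010-0  (sole → essential)
  42 | 1-1010,101-10,1010-0
  45 | 101101  (sole → essential)
  46 | -01110,101-10
  50 | 11-010  (sole → essential)
  53 | 1101-1,11010-
  55 | 1-0111,1101-1
  58 | 1-1010,11-010
Essential prime implicants: -00001, 0-00-1, 0-111-, 00-001, 000-0-, 0111-1, 1010-0, 101101, 11-010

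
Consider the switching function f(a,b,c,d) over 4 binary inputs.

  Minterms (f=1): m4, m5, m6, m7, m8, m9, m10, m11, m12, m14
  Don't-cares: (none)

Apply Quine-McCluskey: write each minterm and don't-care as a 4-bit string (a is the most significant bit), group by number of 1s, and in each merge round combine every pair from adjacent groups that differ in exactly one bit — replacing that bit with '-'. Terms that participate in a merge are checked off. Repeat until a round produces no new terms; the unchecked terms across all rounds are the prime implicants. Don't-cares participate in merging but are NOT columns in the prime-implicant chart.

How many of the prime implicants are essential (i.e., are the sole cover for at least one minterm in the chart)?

2

Round 0: 0100✓ 0101✓ 0110✓ 0111✓ 1000✓ 1001✓ 1010✓ 1011✓ 1100✓ 1110✓
Round 1: -100✓ -110✓ 01-0✓ 01-1✓ 010-✓ 011-✓ 1-00✓ 1-10✓ 10-0✓ 10-1✓ 100-✓ 101-✓ 11-0✓
Round 2: -1-0 01-- 1--0 10--
PIs = {-1-0, 01--, 1--0, 10--}
Coverage chart:
  m4: -1-0,01--
  m5: 01-- ←essential
  m6: -1-0,01--
  m7: 01-- ←essential
  m8: 1--0,10--
  m9: 10-- ←essential
  m10: 1--0,10--
  m11: 10-- ←essential
  m12: -1-0,1--0
  m14: -1-0,1--0
Essential: 01--, 10--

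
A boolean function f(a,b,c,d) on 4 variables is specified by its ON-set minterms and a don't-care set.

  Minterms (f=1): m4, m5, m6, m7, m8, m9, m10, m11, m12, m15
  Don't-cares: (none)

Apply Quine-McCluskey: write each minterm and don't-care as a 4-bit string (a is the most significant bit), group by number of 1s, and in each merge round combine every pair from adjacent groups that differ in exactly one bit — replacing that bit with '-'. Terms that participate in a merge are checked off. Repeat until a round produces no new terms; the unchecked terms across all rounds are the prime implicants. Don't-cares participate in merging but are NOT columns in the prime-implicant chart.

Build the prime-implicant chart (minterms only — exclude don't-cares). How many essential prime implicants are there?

2

[col 0] 0100*, 0101*, 0110*, 0111*, 1000*, 1001*, 1010*, 1011*, 1100*, 1111*
[col 1] -100, -111, 01-0*, 01-1*, 010-*, 011-*, 1-00, 1-11, 10-0*, 10-1*, 100-*, 101-*
[col 2] 01--, 10--
Prime implicants: -100, -111, 01--, 1-00, 1-11, 10--
PI chart (minterm → PIs covering it):
  4 | -100,01--
  5 | 01--  (sole → essential)
  6 | 01--  (sole → essential)
  7 | -111,01--
  8 | 1-00,10--
  9 | 10--  (sole → essential)
  10 | 10--  (sole → essential)
  11 | 1-11,10--
  12 | -100,1-00
  15 | -111,1-11
Essential prime implicants: 01--, 10--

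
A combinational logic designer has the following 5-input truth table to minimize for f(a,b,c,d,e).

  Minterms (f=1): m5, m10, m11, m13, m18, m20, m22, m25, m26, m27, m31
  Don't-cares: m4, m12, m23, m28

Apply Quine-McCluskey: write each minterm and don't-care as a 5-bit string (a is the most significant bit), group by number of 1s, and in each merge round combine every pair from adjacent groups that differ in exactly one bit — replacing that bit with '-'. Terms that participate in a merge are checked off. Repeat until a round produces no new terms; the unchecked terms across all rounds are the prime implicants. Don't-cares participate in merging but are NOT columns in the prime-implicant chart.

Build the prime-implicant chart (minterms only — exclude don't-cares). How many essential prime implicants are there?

size-2^0 implicants → 00100(✓)  00101(✓)  01010(✓)  01011(✓)  01100(✓)  01101(✓)  10010(✓)  10100(✓)  10110(✓)  10111(✓)  11001(✓)  11010(✓)  11011(✓)  11100(✓)  11111(✓)
size-2^1 implicants → -0100(✓)  -1010(✓)  -1011(✓)  -1100(✓)  0-100(✓)  0-101(✓)  0010-(✓)  0101-(✓)  0110-(✓)  1-010  1-100(✓)  1-111  10-10  101-0  1011-  11-11  110-1  1101-(✓)
size-2^2 implicants → --100  -101-  0-10-
Unchecked terms (primes): --100, -101-, 0-10-, 1-010, 1-111, 10-10, 101-0, 1011-, 11-11, 110-1
Minterm coverage:
  m5 ⊆ 0-10- [E]
  m10 ⊆ -101- [E]
  m11 ⊆ -101- [E]
  m13 ⊆ 0-10- [E]
  m18 ⊆ 1-010,10-10
  m20 ⊆ --100,101-0
  m22 ⊆ 10-10,101-0,1011-
  m25 ⊆ 110-1 [E]
  m26 ⊆ -101-,1-010
  m27 ⊆ -101-,11-11,110-1
  m31 ⊆ 1-111,11-11
E = {-101-, 0-10-, 110-1}

3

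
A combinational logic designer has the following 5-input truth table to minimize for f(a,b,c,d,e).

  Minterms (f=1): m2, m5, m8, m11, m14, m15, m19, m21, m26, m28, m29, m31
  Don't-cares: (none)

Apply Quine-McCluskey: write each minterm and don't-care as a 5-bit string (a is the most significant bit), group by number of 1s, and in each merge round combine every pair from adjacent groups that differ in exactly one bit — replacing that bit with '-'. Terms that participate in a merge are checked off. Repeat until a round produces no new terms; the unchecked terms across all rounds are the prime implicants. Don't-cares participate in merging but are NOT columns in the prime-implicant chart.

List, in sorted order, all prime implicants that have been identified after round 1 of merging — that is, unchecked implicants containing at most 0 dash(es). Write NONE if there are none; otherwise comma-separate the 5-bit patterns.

00010, 01000, 10011, 11010

Round 0: 00010 00101✓ 01000 01011✓ 01110✓ 01111✓ 10011 10101✓ 11010 11100✓ 11101✓ 11111✓
Round 1: -0101 -1111 01-11 0111- 1-101 111-1 1110-
PIs = {-0101, -1111, 00010, 01-11, 01000, 0111-, 1-101, 10011, 11010, 111-1, 1110-}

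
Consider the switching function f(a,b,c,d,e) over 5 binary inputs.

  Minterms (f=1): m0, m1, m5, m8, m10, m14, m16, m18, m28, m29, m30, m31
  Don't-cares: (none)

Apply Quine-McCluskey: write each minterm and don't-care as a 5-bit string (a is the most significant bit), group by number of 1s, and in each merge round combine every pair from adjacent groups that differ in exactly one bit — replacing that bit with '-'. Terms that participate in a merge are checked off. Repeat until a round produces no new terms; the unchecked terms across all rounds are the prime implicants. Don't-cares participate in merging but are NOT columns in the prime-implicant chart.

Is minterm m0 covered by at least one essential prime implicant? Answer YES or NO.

NO

Round 0: 00000✓ 00001✓ 00101✓ 01000✓ 01010✓ 01110✓ 10000✓ 10010✓ 11100✓ 11101✓ 11110✓ 11111✓
Round 1: -0000 -1110 0-000 00-01 0000- 01-10 010-0 100-0 111-0✓ 111-1✓ 1110-✓ 1111-✓
Round 2: 111--
PIs = {-0000, -1110, 0-000, 00-01, 0000-, 01-10, 010-0, 100-0, 111--}
Coverage chart:
  m0: -0000,0-000,0000-
  m1: 00-01,0000-
  m5: 00-01 ←essential
  m8: 0-000,010-0
  m10: 01-10,010-0
  m14: -1110,01-10
  m16: -0000,100-0
  m18: 100-0 ←essential
  m28: 111-- ←essential
  m29: 111-- ←essential
  m30: -1110,111--
  m31: 111-- ←essential
Essential: 00-01, 100-0, 111--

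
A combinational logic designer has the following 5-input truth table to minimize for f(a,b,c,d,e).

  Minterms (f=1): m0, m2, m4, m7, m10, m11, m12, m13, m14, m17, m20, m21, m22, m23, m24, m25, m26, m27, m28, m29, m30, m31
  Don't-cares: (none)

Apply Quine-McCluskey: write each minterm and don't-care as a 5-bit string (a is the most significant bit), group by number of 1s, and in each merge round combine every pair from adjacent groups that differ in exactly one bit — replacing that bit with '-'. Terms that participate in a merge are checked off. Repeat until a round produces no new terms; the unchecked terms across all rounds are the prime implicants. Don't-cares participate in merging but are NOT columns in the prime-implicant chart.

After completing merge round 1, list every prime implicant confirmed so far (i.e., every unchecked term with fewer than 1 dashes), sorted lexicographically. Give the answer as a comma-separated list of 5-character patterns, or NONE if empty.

NONE

size-2^0 implicants → 00000(✓)  00010(✓)  00100(✓)  00111(✓)  01010(✓)  01011(✓)  01100(✓)  01101(✓)  01110(✓)  10001(✓)  10100(✓)  10101(✓)  10110(✓)  10111(✓)  11000(✓)  11001(✓)  11010(✓)  11011(✓)  11100(✓)  11101(✓)  11110(✓)  11111(✓)
size-2^1 implicants → -0100(✓)  -0111  -1010(✓)  -1011(✓)  -1100(✓)  -1101(✓)  -1110(✓)  0-010  0-100(✓)  00-00  000-0  01-10(✓)  0101-(✓)  011-0(✓)  0110-(✓)  1-001(✓)  1-100(✓)  1-101(✓)  1-110(✓)  1-111(✓)  10-01(✓)  101-0(✓)  101-1(✓)  1010-(✓)  1011-(✓)  11-00(✓)  11-01(✓)  11-10(✓)  11-11(✓)  110-0(✓)  110-1(✓)  1100-(✓)  1101-(✓)  111-0(✓)  111-1(✓)  1110-(✓)  1111-(✓)
size-2^2 implicants → --100  -1-10  -101-  -11-0  -110-  1--01  1-1-0(✓)  1-1-1(✓)  1-10-(✓)  1-11-(✓)  101--(✓)  11--0(✓)  11--1(✓)  11-0-(✓)  11-1-(✓)  110--(✓)  111--(✓)
size-2^3 implicants → 1-1--  11---
Unchecked terms (primes): --100, -0111, -1-10, -101-, -11-0, -110-, 0-010, 00-00, 000-0, 1--01, 1-1--, 11---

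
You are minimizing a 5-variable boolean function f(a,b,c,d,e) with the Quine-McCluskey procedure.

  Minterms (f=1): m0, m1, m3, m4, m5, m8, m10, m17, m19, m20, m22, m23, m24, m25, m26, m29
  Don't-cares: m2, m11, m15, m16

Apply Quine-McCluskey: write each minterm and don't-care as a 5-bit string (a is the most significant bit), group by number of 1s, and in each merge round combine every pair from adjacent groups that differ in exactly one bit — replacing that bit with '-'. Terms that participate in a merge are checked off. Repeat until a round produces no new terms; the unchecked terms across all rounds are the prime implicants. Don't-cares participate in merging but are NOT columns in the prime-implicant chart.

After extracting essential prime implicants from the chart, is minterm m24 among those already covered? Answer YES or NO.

[col 0] 00000*, 00001*, 00010*, 00011*, 00100*, 00101*, 01000*, 01010*, 01011*, 01111*, 10000*, 10001*, 10011*, 10100*, 10110*, 10111*, 11000*, 11001*, 11010*, 11101*
[col 1] -0000*, -0001*, -0011*, -0100*, -1000*, -1010*, 0-000*, 0-010*, 0-011*, 00-00*, 00-01*, 000-0*, 000-1*, 0000-*, 0001-*, 0010-*, 01-11, 010-0*, 0101-*, 1-000*, 1-001*, 10-00*, 10-11, 100-1*, 1000-*, 101-0, 1011-, 11-01, 110-0*, 1100-*
[col 2] --000, -0-00, -00-1, -000-, -10-0, 0-0-0, 0-01-, 00-0-, 000--, 1-00-
Prime implicants: --000, -0-00, -00-1, -000-, -10-0, 0-0-0, 0-01-, 00-0-, 000--, 01-11, 1-00-, 10-11, 101-0, 1011-, 11-01
PI chart (minterm → PIs covering it):
  0 | --000,-0-00,-000-,0-0-0,00-0-,000--
  1 | -00-1,-000-,00-0-,000--
  3 | -00-1,0-01-,000--
  4 | -0-00,00-0-
  5 | 00-0-  (sole → essential)
  8 | --000,-10-0,0-0-0
  10 | -10-0,0-0-0,0-01-
  17 | -00-1,-000-,1-00-
  19 | -00-1,10-11
  20 | -0-00,101-0
  22 | 101-0,1011-
  23 | 10-11,1011-
  24 | --000,-10-0,1-00-
  25 | 1-00-,11-01
  26 | -10-0  (sole → essential)
  29 | 11-01  (sole → essential)
Essential prime implicants: -10-0, 00-0-, 11-01

YES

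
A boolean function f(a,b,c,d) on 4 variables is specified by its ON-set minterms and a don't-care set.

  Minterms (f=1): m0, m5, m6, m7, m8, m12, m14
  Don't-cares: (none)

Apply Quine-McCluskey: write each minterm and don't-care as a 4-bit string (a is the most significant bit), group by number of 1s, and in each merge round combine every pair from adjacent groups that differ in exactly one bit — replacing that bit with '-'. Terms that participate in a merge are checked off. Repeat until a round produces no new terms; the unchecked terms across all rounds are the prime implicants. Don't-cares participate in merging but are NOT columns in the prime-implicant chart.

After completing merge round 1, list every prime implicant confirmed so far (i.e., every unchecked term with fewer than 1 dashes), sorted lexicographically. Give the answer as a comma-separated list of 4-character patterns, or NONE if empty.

NONE

size-2^0 implicants → 0000(✓)  0101(✓)  0110(✓)  0111(✓)  1000(✓)  1100(✓)  1110(✓)
size-2^1 implicants → -000  -110  01-1  011-  1-00  11-0
Unchecked terms (primes): -000, -110, 01-1, 011-, 1-00, 11-0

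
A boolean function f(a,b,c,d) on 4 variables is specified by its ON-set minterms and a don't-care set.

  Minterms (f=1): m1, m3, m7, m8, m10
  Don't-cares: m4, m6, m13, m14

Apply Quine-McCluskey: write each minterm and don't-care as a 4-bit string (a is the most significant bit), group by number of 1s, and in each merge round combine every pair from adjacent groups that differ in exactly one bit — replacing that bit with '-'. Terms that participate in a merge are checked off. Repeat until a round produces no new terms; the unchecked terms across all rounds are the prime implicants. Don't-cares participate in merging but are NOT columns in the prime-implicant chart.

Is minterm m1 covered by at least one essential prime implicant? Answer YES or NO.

YES

size-2^0 implicants → 0001(✓)  0011(✓)  0100(✓)  0110(✓)  0111(✓)  1000(✓)  1010(✓)  1101  1110(✓)
size-2^1 implicants → -110  0-11  00-1  01-0  011-  1-10  10-0
Unchecked terms (primes): -110, 0-11, 00-1, 01-0, 011-, 1-10, 10-0, 1101
Minterm coverage:
  m1 ⊆ 00-1 [E]
  m3 ⊆ 0-11,00-1
  m7 ⊆ 0-11,011-
  m8 ⊆ 10-0 [E]
  m10 ⊆ 1-10,10-0
E = {00-1, 10-0}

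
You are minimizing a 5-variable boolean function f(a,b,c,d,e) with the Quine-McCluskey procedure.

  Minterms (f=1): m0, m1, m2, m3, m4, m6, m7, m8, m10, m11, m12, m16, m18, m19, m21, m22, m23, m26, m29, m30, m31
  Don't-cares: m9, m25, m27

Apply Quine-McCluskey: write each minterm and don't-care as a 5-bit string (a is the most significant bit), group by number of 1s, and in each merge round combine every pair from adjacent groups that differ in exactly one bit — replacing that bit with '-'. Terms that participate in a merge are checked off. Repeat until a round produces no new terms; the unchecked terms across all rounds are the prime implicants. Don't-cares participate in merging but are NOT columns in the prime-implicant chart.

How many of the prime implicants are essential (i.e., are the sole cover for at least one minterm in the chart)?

6

size-2^0 implicants → 00000(✓)  00001(✓)  00010(✓)  00011(✓)  00100(✓)  00110(✓)  00111(✓)  01000(✓)  01001(✓)  01010(✓)  01011(✓)  01100(✓)  10000(✓)  10010(✓)  10011(✓)  10101(✓)  10110(✓)  10111(✓)  11001(✓)  11010(✓)  11011(✓)  11101(✓)  11110(✓)  11111(✓)
size-2^1 implicants → -0000(✓)  -0010(✓)  -0011(✓)  -0110(✓)  -0111(✓)  -1001(✓)  -1010(✓)  -1011(✓)  0-000(✓)  0-001(✓)  0-010(✓)  0-011(✓)  0-100(✓)  00-00(✓)  00-10(✓)  00-11(✓)  000-0(✓)  000-1(✓)  0000-(✓)  0001-(✓)  001-0(✓)  0011-(✓)  01-00(✓)  010-0(✓)  010-1(✓)  0100-(✓)  0101-(✓)  1-010(✓)  1-011(✓)  1-101(✓)  1-110(✓)  1-111(✓)  10-10(✓)  10-11(✓)  100-0(✓)  1001-(✓)  101-1(✓)  1011-(✓)  11-01(✓)  11-10(✓)  11-11(✓)  110-1(✓)  1101-(✓)  111-1(✓)  1111-(✓)
size-2^2 implicants → --010(✓)  --011(✓)  -0-10(✓)  -0-11(✓)  -00-0  -001-(✓)  -011-(✓)  -10-1  -101-(✓)  0--00  0-0-0(✓)  0-0-1(✓)  0-00-(✓)  0-01-(✓)  00--0  00-1-(✓)  000--(✓)  010--(✓)  1--10(✓)  1--11(✓)  1-01-(✓)  1-1-1  1-11-(✓)  10-1-(✓)  11--1  11-1-(✓)
size-2^3 implicants → --01-  -0-1-  0-0--  1--1-
Unchecked terms (primes): --01-, -0-1-, -00-0, -10-1, 0--00, 0-0--, 00--0, 1--1-, 1-1-1, 11--1
Minterm coverage:
  m0 ⊆ -00-0,0--00,0-0--,00--0
  m1 ⊆ 0-0-- [E]
  m2 ⊆ --01-,-0-1-,-00-0,0-0--,00--0
  m3 ⊆ --01-,-0-1-,0-0--
  m4 ⊆ 0--00,00--0
  m6 ⊆ -0-1-,00--0
  m7 ⊆ -0-1- [E]
  m8 ⊆ 0--00,0-0--
  m10 ⊆ --01-,0-0--
  m11 ⊆ --01-,-10-1,0-0--
  m12 ⊆ 0--00 [E]
  m16 ⊆ -00-0 [E]
  m18 ⊆ --01-,-0-1-,-00-0,1--1-
  m19 ⊆ --01-,-0-1-,1--1-
  m21 ⊆ 1-1-1 [E]
  m22 ⊆ -0-1-,1--1-
  m23 ⊆ -0-1-,1--1-,1-1-1
  m26 ⊆ --01-,1--1-
  m29 ⊆ 1-1-1,11--1
  m30 ⊆ 1--1- [E]
  m31 ⊆ 1--1-,1-1-1,11--1
E = {-0-1-, -00-0, 0--00, 0-0--, 1--1-, 1-1-1}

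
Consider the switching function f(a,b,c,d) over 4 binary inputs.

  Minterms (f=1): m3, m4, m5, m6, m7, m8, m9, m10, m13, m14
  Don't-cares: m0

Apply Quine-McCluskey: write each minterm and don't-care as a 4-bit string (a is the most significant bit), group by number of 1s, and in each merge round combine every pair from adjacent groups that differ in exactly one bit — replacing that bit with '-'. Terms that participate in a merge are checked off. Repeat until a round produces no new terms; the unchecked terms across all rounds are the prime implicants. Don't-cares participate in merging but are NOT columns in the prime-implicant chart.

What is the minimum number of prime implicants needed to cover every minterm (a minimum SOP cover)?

5

[col 0] 0000*, 0011*, 0100*, 0101*, 0110*, 0111*, 1000*, 1001*, 1010*, 1101*, 1110*
[col 1] -000, -101, -110, 0-00, 0-11, 01-0*, 01-1*, 010-*, 011-*, 1-01, 1-10, 10-0, 100-
[col 2] 01--
Prime implicants: -000, -101, -110, 0-00, 0-11, 01--, 1-01, 1-10, 10-0, 100-
PI chart (minterm → PIs covering it):
  3 | 0-11  (sole → essential)
  4 | 0-00,01--
  5 | -101,01--
  6 | -110,01--
  7 | 0-11,01--
  8 | -000,10-0,100-
  9 | 1-01,100-
  10 | 1-10,10-0
  13 | -101,1-01
  14 | -110,1-10
Essential prime implicants: 0-11
Petrick residual → -000, 01--, 1-01, 1-10
Minimum SOP uses 5 PIs: b'c'd' + a'cd + a'b + ac'd + acd'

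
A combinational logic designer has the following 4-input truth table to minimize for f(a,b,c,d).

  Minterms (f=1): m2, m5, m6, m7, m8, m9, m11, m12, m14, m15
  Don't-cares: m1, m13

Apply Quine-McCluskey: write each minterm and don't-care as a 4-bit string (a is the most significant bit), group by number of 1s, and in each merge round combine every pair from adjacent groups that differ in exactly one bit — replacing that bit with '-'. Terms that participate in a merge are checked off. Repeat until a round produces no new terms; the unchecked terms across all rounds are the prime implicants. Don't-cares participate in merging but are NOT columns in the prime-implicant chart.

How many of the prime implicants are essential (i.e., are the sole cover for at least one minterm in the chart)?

3

Round 0: 0001✓ 0010✓ 0101✓ 0110✓ 0111✓ 1000✓ 1001✓ 1011✓ 1100✓ 1101✓ 1110✓ 1111✓
Round 1: -001✓ -101✓ -110✓ -111✓ 0-01✓ 0-10 01-1✓ 011-✓ 1-00✓ 1-01✓ 1-11✓ 10-1✓ 100-✓ 11-0✓ 11-1✓ 110-✓ 111-✓
Round 2: --01 -1-1 -11- 1--1 1-0- 11--
PIs = {--01, -1-1, -11-, 0-10, 1--1, 1-0-, 11--}
Coverage chart:
  m2: 0-10 ←essential
  m5: --01,-1-1
  m6: -11-,0-10
  m7: -1-1,-11-
  m8: 1-0- ←essential
  m9: --01,1--1,1-0-
  m11: 1--1 ←essential
  m12: 1-0-,11--
  m14: -11-,11--
  m15: -1-1,-11-,1--1,11--
Essential: 0-10, 1--1, 1-0-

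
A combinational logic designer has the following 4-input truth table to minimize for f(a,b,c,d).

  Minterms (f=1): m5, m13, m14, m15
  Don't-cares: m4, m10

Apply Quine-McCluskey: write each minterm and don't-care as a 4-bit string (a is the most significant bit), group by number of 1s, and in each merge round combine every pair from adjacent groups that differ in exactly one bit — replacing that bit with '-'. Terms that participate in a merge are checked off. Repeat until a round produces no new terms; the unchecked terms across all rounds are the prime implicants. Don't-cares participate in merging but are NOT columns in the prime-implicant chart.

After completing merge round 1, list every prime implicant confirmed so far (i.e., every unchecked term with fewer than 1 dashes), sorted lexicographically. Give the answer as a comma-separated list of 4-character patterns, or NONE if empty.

size-2^0 implicants → 0100(✓)  0101(✓)  1010(✓)  1101(✓)  1110(✓)  1111(✓)
size-2^1 implicants → -101  010-  1-10  11-1  111-
Unchecked terms (primes): -101, 010-, 1-10, 11-1, 111-

NONE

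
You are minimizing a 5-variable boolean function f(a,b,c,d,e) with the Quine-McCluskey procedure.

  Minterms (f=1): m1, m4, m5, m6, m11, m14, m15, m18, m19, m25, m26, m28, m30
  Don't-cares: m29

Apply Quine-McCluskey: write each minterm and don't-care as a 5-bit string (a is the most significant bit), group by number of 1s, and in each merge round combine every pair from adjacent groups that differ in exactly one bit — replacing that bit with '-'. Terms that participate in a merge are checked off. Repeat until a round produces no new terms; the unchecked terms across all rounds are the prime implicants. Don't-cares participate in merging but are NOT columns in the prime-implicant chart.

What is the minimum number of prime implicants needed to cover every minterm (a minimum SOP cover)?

8

size-2^0 implicants → 00001(✓)  00100(✓)  00101(✓)  00110(✓)  01011(✓)  01110(✓)  01111(✓)  10010(✓)  10011(✓)  11001(✓)  11010(✓)  11100(✓)  11101(✓)  11110(✓)
size-2^1 implicants → -1110  0-110  00-01  001-0  0010-  01-11  0111-  1-010  1001-  11-01  11-10  111-0  1110-
Unchecked terms (primes): -1110, 0-110, 00-01, 001-0, 0010-, 01-11, 0111-, 1-010, 1001-, 11-01, 11-10, 111-0, 1110-
Minterm coverage:
  m1 ⊆ 00-01 [E]
  m4 ⊆ 001-0,0010-
  m5 ⊆ 00-01,0010-
  m6 ⊆ 0-110,001-0
  m11 ⊆ 01-11 [E]
  m14 ⊆ -1110,0-110,0111-
  m15 ⊆ 01-11,0111-
  m18 ⊆ 1-010,1001-
  m19 ⊆ 1001- [E]
  m25 ⊆ 11-01 [E]
  m26 ⊆ 1-010,11-10
  m28 ⊆ 111-0,1110-
  m30 ⊆ -1110,11-10,111-0
E = {00-01, 01-11, 1001-, 11-01}
Petrick residual → -1110, 001-0, 1-010, 111-0
Cover = bcde' + a'b'd'e + a'b'ce' + a'bde + ac'de' + ab'c'd + abd'e + abce'  |cover|=8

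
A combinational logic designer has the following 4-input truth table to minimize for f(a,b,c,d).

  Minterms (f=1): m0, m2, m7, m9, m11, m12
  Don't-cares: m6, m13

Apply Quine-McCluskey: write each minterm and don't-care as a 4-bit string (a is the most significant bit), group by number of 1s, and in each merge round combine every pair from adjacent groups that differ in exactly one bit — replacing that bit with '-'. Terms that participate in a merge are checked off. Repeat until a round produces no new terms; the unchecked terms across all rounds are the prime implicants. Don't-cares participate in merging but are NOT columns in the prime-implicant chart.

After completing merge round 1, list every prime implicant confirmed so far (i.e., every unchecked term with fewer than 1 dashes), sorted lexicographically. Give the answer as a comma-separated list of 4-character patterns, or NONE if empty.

[col 0] 0000*, 0010*, 0110*, 0111*, 1001*, 1011*, 1100*, 1101*
[col 1] 0-10, 00-0, 011-, 1-01, 10-1, 110-
Prime implicants: 0-10, 00-0, 011-, 1-01, 10-1, 110-

NONE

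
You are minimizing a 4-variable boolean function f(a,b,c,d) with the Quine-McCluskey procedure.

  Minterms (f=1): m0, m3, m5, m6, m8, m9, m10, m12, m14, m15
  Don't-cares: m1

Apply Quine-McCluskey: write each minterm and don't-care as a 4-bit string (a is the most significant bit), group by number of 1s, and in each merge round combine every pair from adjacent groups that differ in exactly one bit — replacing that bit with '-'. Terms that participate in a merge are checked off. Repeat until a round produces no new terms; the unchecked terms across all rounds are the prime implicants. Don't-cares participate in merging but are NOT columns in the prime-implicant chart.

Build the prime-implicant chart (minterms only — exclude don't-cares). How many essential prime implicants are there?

Round 0: 0000✓ 0001✓ 0011✓ 0101✓ 0110✓ 1000✓ 1001✓ 1010✓ 1100✓ 1110✓ 1111✓
Round 1: -000✓ -001✓ -110 0-01 00-1 000-✓ 1-00✓ 1-10✓ 10-0✓ 100-✓ 11-0✓ 111-
Round 2: -00- 1--0
PIs = {-00-, -110, 0-01, 00-1, 1--0, 111-}
Coverage chart:
  m0: -00- ←essential
  m3: 00-1 ←essential
  m5: 0-01 ←essential
  m6: -110 ←essential
  m8: -00-,1--0
  m9: -00- ←essential
  m10: 1--0 ←essential
  m12: 1--0 ←essential
  m14: -110,1--0,111-
  m15: 111- ←essential
Essential: -00-, -110, 0-01, 00-1, 1--0, 111-

6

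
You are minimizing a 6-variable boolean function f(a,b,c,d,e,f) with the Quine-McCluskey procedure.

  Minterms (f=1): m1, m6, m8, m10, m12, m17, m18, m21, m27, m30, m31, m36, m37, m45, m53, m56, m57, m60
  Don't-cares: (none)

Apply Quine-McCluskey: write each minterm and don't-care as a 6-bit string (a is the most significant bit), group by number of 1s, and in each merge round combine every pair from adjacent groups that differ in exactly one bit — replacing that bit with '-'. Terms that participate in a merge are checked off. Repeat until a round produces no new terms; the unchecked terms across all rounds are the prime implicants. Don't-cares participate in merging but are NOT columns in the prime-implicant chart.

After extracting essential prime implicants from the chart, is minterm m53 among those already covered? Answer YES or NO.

size-2^0 implicants → 000001(✓)  000110  001000(✓)  001010(✓)  001100(✓)  010001(✓)  010010  010101(✓)  011011(✓)  011110(✓)  011111(✓)  100100(✓)  100101(✓)  101101(✓)  110101(✓)  111000(✓)  111001(✓)  111100(✓)
size-2^1 implicants → -10101  0-0001  001-00  0010-0  010-01  011-11  01111-  1-0101  10-101  10010-  111-00  11100-
Unchecked terms (primes): -10101, 0-0001, 000110, 001-00, 0010-0, 010-01, 010010, 011-11, 01111-, 1-0101, 10-101, 10010-, 111-00, 11100-
Minterm coverage:
  m1 ⊆ 0-0001 [E]
  m6 ⊆ 000110 [E]
  m8 ⊆ 001-00,0010-0
  m10 ⊆ 0010-0 [E]
  m12 ⊆ 001-00 [E]
  m17 ⊆ 0-0001,010-01
  m18 ⊆ 010010 [E]
  m21 ⊆ -10101,010-01
  m27 ⊆ 011-11 [E]
  m30 ⊆ 01111- [E]
  m31 ⊆ 011-11,01111-
  m36 ⊆ 10010- [E]
  m37 ⊆ 1-0101,10-101,10010-
  m45 ⊆ 10-101 [E]
  m53 ⊆ -10101,1-0101
  m56 ⊆ 111-00,11100-
  m57 ⊆ 11100- [E]
  m60 ⊆ 111-00 [E]
E = {0-0001, 000110, 001-00, 0010-0, 010010, 011-11, 01111-, 10-101, 10010-, 111-00, 11100-}

NO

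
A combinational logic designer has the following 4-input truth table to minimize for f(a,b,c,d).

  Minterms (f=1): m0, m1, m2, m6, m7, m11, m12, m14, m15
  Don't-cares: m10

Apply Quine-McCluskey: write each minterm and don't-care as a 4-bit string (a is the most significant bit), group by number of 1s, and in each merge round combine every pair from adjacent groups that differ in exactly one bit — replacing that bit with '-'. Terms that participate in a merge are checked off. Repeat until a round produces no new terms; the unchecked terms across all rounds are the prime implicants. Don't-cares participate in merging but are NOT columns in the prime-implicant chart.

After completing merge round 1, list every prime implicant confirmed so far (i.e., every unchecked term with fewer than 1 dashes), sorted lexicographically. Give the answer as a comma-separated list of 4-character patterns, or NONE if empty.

NONE

Round 0: 0000✓ 0001✓ 0010✓ 0110✓ 0111✓ 1010✓ 1011✓ 1100✓ 1110✓ 1111✓
Round 1: -010✓ -110✓ -111✓ 0-10✓ 00-0 000- 011-✓ 1-10✓ 1-11✓ 101-✓ 11-0 111-✓
Round 2: --10 -11- 1-1-
PIs = {--10, -11-, 00-0, 000-, 1-1-, 11-0}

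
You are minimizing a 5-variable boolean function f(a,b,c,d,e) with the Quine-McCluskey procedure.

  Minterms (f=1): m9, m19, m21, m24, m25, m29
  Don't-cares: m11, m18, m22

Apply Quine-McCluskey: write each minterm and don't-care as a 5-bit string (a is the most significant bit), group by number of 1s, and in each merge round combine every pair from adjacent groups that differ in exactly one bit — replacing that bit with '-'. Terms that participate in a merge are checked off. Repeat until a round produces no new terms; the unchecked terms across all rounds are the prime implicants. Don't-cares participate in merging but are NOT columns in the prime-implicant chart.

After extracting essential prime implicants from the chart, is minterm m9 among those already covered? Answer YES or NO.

NO

Round 0: 01001✓ 01011✓ 10010✓ 10011✓ 10101✓ 10110✓ 11000✓ 11001✓ 11101✓
Round 1: -1001 010-1 1-101 10-10 1001- 11-01 1100-
PIs = {-1001, 010-1, 1-101, 10-10, 1001-, 11-01, 1100-}
Coverage chart:
  m9: -1001,010-1
  m19: 1001- ←essential
  m21: 1-101 ←essential
  m24: 1100- ←essential
  m25: -1001,11-01,1100-
  m29: 1-101,11-01
Essential: 1-101, 1001-, 1100-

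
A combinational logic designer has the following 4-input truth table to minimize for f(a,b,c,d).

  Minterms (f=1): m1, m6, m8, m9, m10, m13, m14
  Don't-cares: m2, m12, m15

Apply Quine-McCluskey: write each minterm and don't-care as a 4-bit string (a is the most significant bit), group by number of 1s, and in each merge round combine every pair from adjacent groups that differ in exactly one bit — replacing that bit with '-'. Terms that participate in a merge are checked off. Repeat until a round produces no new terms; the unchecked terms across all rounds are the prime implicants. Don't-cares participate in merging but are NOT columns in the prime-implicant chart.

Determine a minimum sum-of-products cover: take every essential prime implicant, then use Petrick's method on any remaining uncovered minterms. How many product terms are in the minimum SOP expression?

size-2^0 implicants → 0001(✓)  0010(✓)  0110(✓)  1000(✓)  1001(✓)  1010(✓)  1100(✓)  1101(✓)  1110(✓)  1111(✓)
size-2^1 implicants → -001  -010(✓)  -110(✓)  0-10(✓)  1-00(✓)  1-01(✓)  1-10(✓)  10-0(✓)  100-(✓)  11-0(✓)  11-1(✓)  110-(✓)  111-(✓)
size-2^2 implicants → --10  1--0  1-0-  11--
Unchecked terms (primes): --10, -001, 1--0, 1-0-, 11--
Minterm coverage:
  m1 ⊆ -001 [E]
  m6 ⊆ --10 [E]
  m8 ⊆ 1--0,1-0-
  m9 ⊆ -001,1-0-
  m10 ⊆ --10,1--0
  m13 ⊆ 1-0-,11--
  m14 ⊆ --10,1--0,11--
E = {--10, -001}
Petrick residual → 1-0-
Cover = cd' + b'c'd + ac'  |cover|=3

3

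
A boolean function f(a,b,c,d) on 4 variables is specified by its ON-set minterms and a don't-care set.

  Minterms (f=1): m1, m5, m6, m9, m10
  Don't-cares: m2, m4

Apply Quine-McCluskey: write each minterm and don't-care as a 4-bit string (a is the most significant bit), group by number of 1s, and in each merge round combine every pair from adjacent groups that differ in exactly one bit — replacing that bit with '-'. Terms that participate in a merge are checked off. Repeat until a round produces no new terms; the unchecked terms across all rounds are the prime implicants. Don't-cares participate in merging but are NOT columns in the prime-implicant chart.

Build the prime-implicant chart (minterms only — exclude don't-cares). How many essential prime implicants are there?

2

[col 0] 0001*, 0010*, 0100*, 0101*, 0110*, 1001*, 1010*
[col 1] -001, -010, 0-01, 0-10, 01-0, 010-
Prime implicants: -001, -010, 0-01, 0-10, 01-0, 010-
PI chart (minterm → PIs covering it):
  1 | -001,0-01
  5 | 0-01,010-
  6 | 0-10,01-0
  9 | -001  (sole → essential)
  10 | -010  (sole → essential)
Essential prime implicants: -001, -010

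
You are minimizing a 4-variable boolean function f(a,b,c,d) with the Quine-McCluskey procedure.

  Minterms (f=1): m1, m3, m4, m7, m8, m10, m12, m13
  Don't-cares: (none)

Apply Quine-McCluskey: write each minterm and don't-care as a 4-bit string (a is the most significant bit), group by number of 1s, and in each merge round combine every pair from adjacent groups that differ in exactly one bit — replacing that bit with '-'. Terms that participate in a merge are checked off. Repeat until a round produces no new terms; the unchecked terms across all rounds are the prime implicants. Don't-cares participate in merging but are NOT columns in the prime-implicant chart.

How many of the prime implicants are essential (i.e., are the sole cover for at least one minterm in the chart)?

5

[col 0] 0001*, 0011*, 0100*, 0111*, 1000*, 1010*, 1100*, 1101*
[col 1] -100, 0-11, 00-1, 1-00, 10-0, 110-
Prime implicants: -100, 0-11, 00-1, 1-00, 10-0, 110-
PI chart (minterm → PIs covering it):
  1 | 00-1  (sole → essential)
  3 | 0-11,00-1
  4 | -100  (sole → essential)
  7 | 0-11  (sole → essential)
  8 | 1-00,10-0
  10 | 10-0  (sole → essential)
  12 | -100,1-00,110-
  13 | 110-  (sole → essential)
Essential prime implicants: -100, 0-11, 00-1, 10-0, 110-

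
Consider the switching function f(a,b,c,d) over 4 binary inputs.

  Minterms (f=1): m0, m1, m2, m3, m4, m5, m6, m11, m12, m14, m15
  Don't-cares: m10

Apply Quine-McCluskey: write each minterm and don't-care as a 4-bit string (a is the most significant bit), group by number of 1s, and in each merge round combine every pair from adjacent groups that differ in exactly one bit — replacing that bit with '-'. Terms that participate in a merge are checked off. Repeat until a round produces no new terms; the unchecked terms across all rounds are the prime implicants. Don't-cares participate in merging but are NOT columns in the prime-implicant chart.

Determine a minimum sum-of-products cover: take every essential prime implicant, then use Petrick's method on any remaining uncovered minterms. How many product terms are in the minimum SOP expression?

[col 0] 0000*, 0001*, 0010*, 0011*, 0100*, 0101*, 0110*, 1010*, 1011*, 1100*, 1110*, 1111*
[col 1] -010*, -011*, -100*, -110*, 0-00*, 0-01*, 0-10*, 00-0*, 00-1*, 000-*, 001-*, 01-0*, 010-*, 1-10*, 1-11*, 101-*, 11-0*, 111-*
[col 2] --10, -01-, -1-0, 0--0, 0-0-, 00--, 1-1-
Prime implicants: --10, -01-, -1-0, 0--0, 0-0-, 00--, 1-1-
PI chart (minterm → PIs covering it):
  0 | 0--0,0-0-,00--
  1 | 0-0-,00--
  2 | --10,-01-,0--0,00--
  3 | -01-,00--
  4 | -1-0,0--0,0-0-
  5 | 0-0-  (sole → essential)
  6 | --10,-1-0,0--0
  11 | -01-,1-1-
  12 | -1-0  (sole → essential)
  14 | --10,-1-0,1-1-
  15 | 1-1-  (sole → essential)
Essential prime implicants: -1-0, 0-0-, 1-1-
Petrick residual → -01-
Minimum SOP uses 4 PIs: b'c + bd' + a'c' + ac

4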